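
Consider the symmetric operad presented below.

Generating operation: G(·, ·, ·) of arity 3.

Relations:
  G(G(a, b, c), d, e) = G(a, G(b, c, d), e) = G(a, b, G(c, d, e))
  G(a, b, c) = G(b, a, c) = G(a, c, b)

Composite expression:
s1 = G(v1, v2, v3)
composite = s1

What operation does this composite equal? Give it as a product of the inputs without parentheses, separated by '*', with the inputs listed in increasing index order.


Key point: G commutes, so take the v-inputs in any fixed order.
G(v1, v2, v3) reduces to v1 * v2 * v3
rearranged into index order: v1 * v2 * v3

v1 * v2 * v3


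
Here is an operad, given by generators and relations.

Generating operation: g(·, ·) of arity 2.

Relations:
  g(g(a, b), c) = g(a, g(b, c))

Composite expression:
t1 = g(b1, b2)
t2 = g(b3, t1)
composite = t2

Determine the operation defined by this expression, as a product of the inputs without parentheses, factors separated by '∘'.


b3 ∘ b1 ∘ b2

All parenthesizations of g agree; list the b-inputs left to right.
g(b1, b2) linearizes to b1 ∘ b2
g(b3, g(b1, b2)) linearizes to b3 ∘ b1 ∘ b2


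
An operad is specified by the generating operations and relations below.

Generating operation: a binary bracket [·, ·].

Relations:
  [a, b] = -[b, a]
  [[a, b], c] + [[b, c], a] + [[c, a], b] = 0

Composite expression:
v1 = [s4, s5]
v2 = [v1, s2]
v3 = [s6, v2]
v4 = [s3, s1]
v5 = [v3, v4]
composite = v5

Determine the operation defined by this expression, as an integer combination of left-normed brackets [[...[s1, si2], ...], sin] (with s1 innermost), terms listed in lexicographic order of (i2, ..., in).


Expand each bracket as ab - ba; the s1-initial words give the coefficients.
Composite bracket: [[s6, [[s4, s5], s2]], [s3, s1]]
Full expansion: 32 signed words from ab - ba (2^5 = 32).
Only words starting with s1 matter:
  s1s3s2s4s5s6 (sign +1) contributes +[[[[[s1, s3], s2], s4], s5], s6]
  s1s3s2s5s4s6 (sign -1) contributes -[[[[[s1, s3], s2], s5], s4], s6]
  s1s3s4s5s2s6 (sign -1) contributes -[[[[[s1, s3], s4], s5], s2], s6]
  s1s3s5s4s2s6 (sign +1) contributes +[[[[[s1, s3], s5], s4], s2], s6]
  s1s3s6s2s4s5 (sign -1) contributes -[[[[[s1, s3], s6], s2], s4], s5]
  s1s3s6s2s5s4 (sign +1) contributes +[[[[[s1, s3], s6], s2], s5], s4]
  s1s3s6s4s5s2 (sign +1) contributes +[[[[[s1, s3], s6], s4], s5], s2]
  s1s3s6s5s4s2 (sign -1) contributes -[[[[[s1, s3], s6], s5], s4], s2]

[[[[[s1, s3], s2], s4], s5], s6] - [[[[[s1, s3], s2], s5], s4], s6] - [[[[[s1, s3], s4], s5], s2], s6] + [[[[[s1, s3], s5], s4], s2], s6] - [[[[[s1, s3], s6], s2], s4], s5] + [[[[[s1, s3], s6], s2], s5], s4] + [[[[[s1, s3], s6], s4], s5], s2] - [[[[[s1, s3], s6], s5], s4], s2]


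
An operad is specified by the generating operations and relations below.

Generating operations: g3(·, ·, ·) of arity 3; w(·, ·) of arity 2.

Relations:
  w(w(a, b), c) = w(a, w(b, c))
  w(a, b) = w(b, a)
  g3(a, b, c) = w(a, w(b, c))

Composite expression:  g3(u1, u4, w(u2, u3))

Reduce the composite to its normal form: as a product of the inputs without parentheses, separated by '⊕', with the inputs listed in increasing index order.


u1 ⊕ u2 ⊕ u3 ⊕ u4

Shape and order are irrelevant to g3; the u-input set decides.
w(u2, u3) reduces to u2 ⊕ u3
g3(u1, u4, w(u2, u3)) reduces to u1 ⊕ u4 ⊕ u2 ⊕ u3
commutativity sorts the factors: u1 ⊕ u2 ⊕ u3 ⊕ u4


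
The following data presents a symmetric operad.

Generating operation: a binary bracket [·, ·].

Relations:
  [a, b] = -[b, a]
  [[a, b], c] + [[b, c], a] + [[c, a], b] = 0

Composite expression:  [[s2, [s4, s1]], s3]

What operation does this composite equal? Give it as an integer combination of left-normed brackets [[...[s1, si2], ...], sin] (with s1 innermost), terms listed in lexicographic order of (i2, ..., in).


A multilinear Lie element is pinned by s1-initial words (s1 innermost).
Composite bracket: [[s2, [s4, s1]], s3]
Applying ab - ba throughout gives 8 signed words (2^3 = 8).
The s1-initial words carry the normal form:
  the word s1s4s2s3 carries sign +1 and contributes +[[[s1, s4], s2], s3]

[[[s1, s4], s2], s3]


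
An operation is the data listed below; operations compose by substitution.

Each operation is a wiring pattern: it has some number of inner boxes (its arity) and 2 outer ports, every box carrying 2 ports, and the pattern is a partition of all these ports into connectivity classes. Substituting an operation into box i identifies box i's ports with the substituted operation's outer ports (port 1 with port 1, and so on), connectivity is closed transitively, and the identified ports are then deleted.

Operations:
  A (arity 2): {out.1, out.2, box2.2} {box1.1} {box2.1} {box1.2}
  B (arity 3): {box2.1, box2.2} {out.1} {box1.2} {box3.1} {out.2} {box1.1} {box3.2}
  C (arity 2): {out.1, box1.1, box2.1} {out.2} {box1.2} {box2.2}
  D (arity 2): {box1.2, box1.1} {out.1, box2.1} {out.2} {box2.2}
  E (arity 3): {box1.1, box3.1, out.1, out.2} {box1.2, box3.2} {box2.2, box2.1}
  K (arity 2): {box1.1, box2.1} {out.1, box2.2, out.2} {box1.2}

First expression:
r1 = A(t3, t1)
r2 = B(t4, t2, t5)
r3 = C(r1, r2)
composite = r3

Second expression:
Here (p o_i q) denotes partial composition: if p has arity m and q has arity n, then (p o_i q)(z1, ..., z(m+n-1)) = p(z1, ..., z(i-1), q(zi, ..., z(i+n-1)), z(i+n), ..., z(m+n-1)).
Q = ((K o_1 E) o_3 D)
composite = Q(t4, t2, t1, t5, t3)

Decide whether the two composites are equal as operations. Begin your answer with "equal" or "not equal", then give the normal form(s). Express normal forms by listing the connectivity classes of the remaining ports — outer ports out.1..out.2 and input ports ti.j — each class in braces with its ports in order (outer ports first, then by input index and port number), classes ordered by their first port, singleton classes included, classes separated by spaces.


The first expression reduces to {out.1, t1.2} {out.2} {t1.1} {t2.1, t2.2} {t3.1} {t3.2} {t4.1} {t4.2} {t5.1} {t5.2}
The second expression reduces to {out.1, out.2, t3.2} {t1.1, t1.2} {t2.1, t2.2} {t3.1, t4.1, t5.1} {t4.2} {t5.2}
The forms do not match — not equal.

not equal: they reduce to {out.1, t1.2} {out.2} {t1.1} {t2.1, t2.2} {t3.1} {t3.2} {t4.1} {t4.2} {t5.1} {t5.2} and {out.1, out.2, t3.2} {t1.1, t1.2} {t2.1, t2.2} {t3.1, t4.1, t5.1} {t4.2} {t5.2}


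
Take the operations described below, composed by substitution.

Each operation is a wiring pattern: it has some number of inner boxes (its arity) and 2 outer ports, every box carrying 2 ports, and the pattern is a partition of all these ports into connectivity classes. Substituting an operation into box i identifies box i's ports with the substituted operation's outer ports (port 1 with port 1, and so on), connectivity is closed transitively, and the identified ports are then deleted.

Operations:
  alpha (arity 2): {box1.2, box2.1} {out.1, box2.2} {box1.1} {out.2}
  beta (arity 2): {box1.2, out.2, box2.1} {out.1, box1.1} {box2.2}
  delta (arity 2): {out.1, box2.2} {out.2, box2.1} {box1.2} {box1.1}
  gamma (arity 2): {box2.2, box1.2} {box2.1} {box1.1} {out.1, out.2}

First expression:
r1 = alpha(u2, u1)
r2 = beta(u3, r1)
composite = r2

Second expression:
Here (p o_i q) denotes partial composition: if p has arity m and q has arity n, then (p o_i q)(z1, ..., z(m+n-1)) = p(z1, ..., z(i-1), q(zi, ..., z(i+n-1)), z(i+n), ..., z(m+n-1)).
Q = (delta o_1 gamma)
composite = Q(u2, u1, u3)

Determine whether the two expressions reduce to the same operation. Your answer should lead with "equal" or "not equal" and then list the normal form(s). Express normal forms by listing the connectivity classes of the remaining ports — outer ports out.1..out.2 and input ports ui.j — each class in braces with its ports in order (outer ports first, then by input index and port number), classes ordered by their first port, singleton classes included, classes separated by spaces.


not equal; first: {out.1, u3.1} {out.2, u1.2, u3.2} {u1.1, u2.2} {u2.1}; second: {out.1, u3.2} {out.2, u3.1} {u1.1} {u1.2, u2.2} {u2.1}


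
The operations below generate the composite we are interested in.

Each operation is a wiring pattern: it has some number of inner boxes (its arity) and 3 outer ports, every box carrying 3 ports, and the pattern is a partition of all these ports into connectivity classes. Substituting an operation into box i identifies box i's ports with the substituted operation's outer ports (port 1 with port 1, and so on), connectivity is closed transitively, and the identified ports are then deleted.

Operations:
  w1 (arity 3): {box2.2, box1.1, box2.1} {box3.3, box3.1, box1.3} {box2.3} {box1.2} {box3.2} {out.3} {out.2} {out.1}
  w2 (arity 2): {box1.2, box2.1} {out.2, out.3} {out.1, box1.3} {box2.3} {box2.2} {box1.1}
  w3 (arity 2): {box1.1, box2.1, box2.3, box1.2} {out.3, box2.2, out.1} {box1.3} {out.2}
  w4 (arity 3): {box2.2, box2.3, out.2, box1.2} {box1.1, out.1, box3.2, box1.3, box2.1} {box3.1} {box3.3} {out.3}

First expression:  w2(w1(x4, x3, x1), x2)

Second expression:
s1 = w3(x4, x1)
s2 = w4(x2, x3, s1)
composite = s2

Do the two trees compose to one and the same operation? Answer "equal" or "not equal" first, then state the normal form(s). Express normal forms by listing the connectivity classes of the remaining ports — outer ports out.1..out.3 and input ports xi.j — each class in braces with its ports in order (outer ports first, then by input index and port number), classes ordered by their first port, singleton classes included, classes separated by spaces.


not equal — first {out.1} {out.2, out.3} {x1.1, x1.3, x4.3} {x1.2} {x2.1} {x2.2} {x2.3} {x3.1, x3.2, x4.1} {x3.3} {x4.2}, second {out.1, x2.1, x2.3, x3.1} {out.2, x2.2, x3.2, x3.3} {out.3} {x1.1, x1.3, x4.1, x4.2} {x1.2} {x4.3}


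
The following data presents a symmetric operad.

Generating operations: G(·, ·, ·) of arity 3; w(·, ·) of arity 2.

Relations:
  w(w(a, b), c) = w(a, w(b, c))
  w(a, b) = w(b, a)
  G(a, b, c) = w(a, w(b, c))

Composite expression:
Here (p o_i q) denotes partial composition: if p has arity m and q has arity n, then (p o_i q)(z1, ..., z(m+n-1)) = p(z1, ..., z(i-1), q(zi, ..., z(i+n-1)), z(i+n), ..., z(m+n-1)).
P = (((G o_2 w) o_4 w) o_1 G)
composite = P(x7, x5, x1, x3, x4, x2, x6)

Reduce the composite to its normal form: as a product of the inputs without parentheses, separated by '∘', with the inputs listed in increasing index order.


Both nesting and order wash out for G; what remains is which x's occur.
G(x7, x5, x1) linearizes to x7 ∘ x5 ∘ x1
w(x3, x4) linearizes to x3 ∘ x4
w(x2, x6) linearizes to x2 ∘ x6
G(G(x7, x5, x1), w(x3, x4), w(x2, x6)) linearizes to x7 ∘ x5 ∘ x1 ∘ x3 ∘ x4 ∘ x2 ∘ x6
sorting the factors by input index: x1 ∘ x2 ∘ x3 ∘ x4 ∘ x5 ∘ x6 ∘ x7

x1 ∘ x2 ∘ x3 ∘ x4 ∘ x5 ∘ x6 ∘ x7


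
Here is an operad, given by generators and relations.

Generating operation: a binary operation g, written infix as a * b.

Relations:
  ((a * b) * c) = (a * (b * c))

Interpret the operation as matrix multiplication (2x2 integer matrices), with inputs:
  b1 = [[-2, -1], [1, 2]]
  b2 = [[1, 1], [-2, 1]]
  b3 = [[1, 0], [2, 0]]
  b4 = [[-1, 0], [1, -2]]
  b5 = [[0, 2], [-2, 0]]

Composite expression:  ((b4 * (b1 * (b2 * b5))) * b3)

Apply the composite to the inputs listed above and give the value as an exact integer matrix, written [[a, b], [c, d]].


[[-6, 0], [42, 0]]

(b2 * b5) = [[-2, 2], [-2, -4]]
(b1 * (b2 * b5)) = [[6, 0], [-6, -6]]
(b4 * (b1 * (b2 * b5))) = [[-6, 0], [18, 12]]
((b4 * (b1 * (b2 * b5))) * b3) = [[-6, 0], [42, 0]]


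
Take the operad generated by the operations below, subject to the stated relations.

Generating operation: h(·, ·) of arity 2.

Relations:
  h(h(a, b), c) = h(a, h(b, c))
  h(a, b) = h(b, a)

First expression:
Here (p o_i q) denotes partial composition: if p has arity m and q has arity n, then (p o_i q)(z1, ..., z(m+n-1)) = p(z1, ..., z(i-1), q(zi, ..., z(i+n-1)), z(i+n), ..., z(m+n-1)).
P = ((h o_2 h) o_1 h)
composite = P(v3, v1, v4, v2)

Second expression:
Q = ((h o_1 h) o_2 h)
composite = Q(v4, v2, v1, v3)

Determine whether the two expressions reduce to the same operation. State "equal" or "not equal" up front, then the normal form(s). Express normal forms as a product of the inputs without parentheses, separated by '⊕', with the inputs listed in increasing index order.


Reducing the first expression gives v1 ⊕ v2 ⊕ v3 ⊕ v4
Reducing the second expression gives v1 ⊕ v2 ⊕ v3 ⊕ v4
The normal forms match — equal.

equal; the common form is v1 ⊕ v2 ⊕ v3 ⊕ v4


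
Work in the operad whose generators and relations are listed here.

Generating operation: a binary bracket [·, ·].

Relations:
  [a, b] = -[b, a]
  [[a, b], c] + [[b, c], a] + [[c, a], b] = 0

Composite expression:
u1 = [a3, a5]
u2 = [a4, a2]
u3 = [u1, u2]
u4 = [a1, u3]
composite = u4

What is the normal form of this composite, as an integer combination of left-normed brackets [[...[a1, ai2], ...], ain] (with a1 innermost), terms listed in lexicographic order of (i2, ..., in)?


Antisymmetry and Jacobi reduce to a1-anchored left-normed brackets.
Composite bracket: [a1, [[a3, a5], [a4, a2]]]
Full expansion: 16 signed words from ab - ba (2^4 = 16).
Only words starting with a1 matter:
  from a1a2a4a3a5, sign +1: term +[[[[a1, a2], a4], a3], a5]
  from a1a2a4a5a3, sign -1: term -[[[[a1, a2], a4], a5], a3]
  from a1a3a5a2a4, sign -1: term -[[[[a1, a3], a5], a2], a4]
  from a1a3a5a4a2, sign +1: term +[[[[a1, a3], a5], a4], a2]
  from a1a4a2a3a5, sign -1: term -[[[[a1, a4], a2], a3], a5]
  from a1a4a2a5a3, sign +1: term +[[[[a1, a4], a2], a5], a3]
  from a1a5a3a2a4, sign +1: term +[[[[a1, a5], a3], a2], a4]
  from a1a5a3a4a2, sign -1: term -[[[[a1, a5], a3], a4], a2]

[[[[a1, a2], a4], a3], a5] - [[[[a1, a2], a4], a5], a3] - [[[[a1, a3], a5], a2], a4] + [[[[a1, a3], a5], a4], a2] - [[[[a1, a4], a2], a3], a5] + [[[[a1, a4], a2], a5], a3] + [[[[a1, a5], a3], a2], a4] - [[[[a1, a5], a3], a4], a2]


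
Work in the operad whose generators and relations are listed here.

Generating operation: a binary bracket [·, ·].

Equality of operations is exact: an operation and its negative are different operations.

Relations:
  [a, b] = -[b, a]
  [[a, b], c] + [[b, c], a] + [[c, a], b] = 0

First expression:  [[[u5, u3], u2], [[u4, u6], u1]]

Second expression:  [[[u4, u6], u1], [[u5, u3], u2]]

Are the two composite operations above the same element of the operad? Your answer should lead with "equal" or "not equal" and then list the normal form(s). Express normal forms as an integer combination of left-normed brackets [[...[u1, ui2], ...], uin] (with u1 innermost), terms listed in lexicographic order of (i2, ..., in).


not equal — first [[[[[u1, u4], u6], u2], u3], u5] - [[[[[u1, u4], u6], u2], u5], u3] - [[[[[u1, u4], u6], u3], u5], u2] + [[[[[u1, u4], u6], u5], u3], u2] - [[[[[u1, u6], u4], u2], u3], u5] + [[[[[u1, u6], u4], u2], u5], u3] + [[[[[u1, u6], u4], u3], u5], u2] - [[[[[u1, u6], u4], u5], u3], u2], second -[[[[[u1, u4], u6], u2], u3], u5] + [[[[[u1, u4], u6], u2], u5], u3] + [[[[[u1, u4], u6], u3], u5], u2] - [[[[[u1, u4], u6], u5], u3], u2] + [[[[[u1, u6], u4], u2], u3], u5] - [[[[[u1, u6], u4], u2], u5], u3] - [[[[[u1, u6], u4], u3], u5], u2] + [[[[[u1, u6], u4], u5], u3], u2]

Reducing the first expression gives [[[[[u1, u4], u6], u2], u3], u5] - [[[[[u1, u4], u6], u2], u5], u3] - [[[[[u1, u4], u6], u3], u5], u2] + [[[[[u1, u4], u6], u5], u3], u2] - [[[[[u1, u6], u4], u2], u3], u5] + [[[[[u1, u6], u4], u2], u5], u3] + [[[[[u1, u6], u4], u3], u5], u2] - [[[[[u1, u6], u4], u5], u3], u2]
Reducing the second expression gives -[[[[[u1, u4], u6], u2], u3], u5] + [[[[[u1, u4], u6], u2], u5], u3] + [[[[[u1, u4], u6], u3], u5], u2] - [[[[[u1, u4], u6], u5], u3], u2] + [[[[[u1, u6], u4], u2], u3], u5] - [[[[[u1, u6], u4], u2], u5], u3] - [[[[[u1, u6], u4], u3], u5], u2] + [[[[[u1, u6], u4], u5], u3], u2]
The forms do not match — not equal.


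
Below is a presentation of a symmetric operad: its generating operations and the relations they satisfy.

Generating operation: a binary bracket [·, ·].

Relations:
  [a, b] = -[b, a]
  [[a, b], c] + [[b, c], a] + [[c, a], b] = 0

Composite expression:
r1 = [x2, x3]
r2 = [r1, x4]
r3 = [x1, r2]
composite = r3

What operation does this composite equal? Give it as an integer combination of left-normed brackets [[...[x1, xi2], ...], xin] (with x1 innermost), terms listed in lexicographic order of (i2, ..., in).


[[[x1, x2], x3], x4] - [[[x1, x3], x2], x4] - [[[x1, x4], x2], x3] + [[[x1, x4], x3], x2]

Antisymmetry and Jacobi reduce to x1-anchored left-normed brackets.
Composite bracket: [x1, [[x2, x3], x4]]
Applying ab - ba throughout gives 8 signed words (2^3 = 8).
Only words starting with x1 matter:
  x1x2x3x4 (sign +1) contributes +[[[x1, x2], x3], x4]
  x1x3x2x4 (sign -1) contributes -[[[x1, x3], x2], x4]
  x1x4x2x3 (sign -1) contributes -[[[x1, x4], x2], x3]
  x1x4x3x2 (sign +1) contributes +[[[x1, x4], x3], x2]


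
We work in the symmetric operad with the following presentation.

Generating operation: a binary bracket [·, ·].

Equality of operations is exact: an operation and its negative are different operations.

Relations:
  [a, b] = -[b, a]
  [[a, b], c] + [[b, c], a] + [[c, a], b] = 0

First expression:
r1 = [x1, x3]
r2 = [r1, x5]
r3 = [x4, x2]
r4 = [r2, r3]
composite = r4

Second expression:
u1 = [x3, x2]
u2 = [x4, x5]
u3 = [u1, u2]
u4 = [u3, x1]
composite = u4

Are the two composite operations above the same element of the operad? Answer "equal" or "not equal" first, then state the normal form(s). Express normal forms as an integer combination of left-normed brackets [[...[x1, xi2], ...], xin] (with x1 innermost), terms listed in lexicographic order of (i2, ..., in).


not equal; the first gives -[[[[x1, x3], x5], x2], x4] + [[[[x1, x3], x5], x4], x2] and the second [[[[x1, x2], x3], x4], x5] - [[[[x1, x2], x3], x5], x4] - [[[[x1, x3], x2], x4], x5] + [[[[x1, x3], x2], x5], x4] - [[[[x1, x4], x5], x2], x3] + [[[[x1, x4], x5], x3], x2] + [[[[x1, x5], x4], x2], x3] - [[[[x1, x5], x4], x3], x2]

The first composite normalizes to -[[[[x1, x3], x5], x2], x4] + [[[[x1, x3], x5], x4], x2]
The second composite normalizes to [[[[x1, x2], x3], x4], x5] - [[[[x1, x2], x3], x5], x4] - [[[[x1, x3], x2], x4], x5] + [[[[x1, x3], x2], x5], x4] - [[[[x1, x4], x5], x2], x3] + [[[[x1, x4], x5], x3], x2] + [[[[x1, x5], x4], x2], x3] - [[[[x1, x5], x4], x3], x2]
No match — not equal.


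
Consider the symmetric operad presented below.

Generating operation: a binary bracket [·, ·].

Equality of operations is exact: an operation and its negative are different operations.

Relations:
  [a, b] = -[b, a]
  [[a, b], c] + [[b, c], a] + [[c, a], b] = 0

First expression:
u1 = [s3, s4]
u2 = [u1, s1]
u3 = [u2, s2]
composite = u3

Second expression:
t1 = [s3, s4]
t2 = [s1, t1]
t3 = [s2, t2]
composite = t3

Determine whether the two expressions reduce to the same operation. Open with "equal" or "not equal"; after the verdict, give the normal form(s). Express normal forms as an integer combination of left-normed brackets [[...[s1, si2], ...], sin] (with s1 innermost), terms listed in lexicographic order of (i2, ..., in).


The first expression, normalized: -[[[s1, s3], s4], s2] + [[[s1, s4], s3], s2]
The second expression, normalized: -[[[s1, s3], s4], s2] + [[[s1, s4], s3], s2]
Both agree, so they are equal.

equal; the common form is -[[[s1, s3], s4], s2] + [[[s1, s4], s3], s2]


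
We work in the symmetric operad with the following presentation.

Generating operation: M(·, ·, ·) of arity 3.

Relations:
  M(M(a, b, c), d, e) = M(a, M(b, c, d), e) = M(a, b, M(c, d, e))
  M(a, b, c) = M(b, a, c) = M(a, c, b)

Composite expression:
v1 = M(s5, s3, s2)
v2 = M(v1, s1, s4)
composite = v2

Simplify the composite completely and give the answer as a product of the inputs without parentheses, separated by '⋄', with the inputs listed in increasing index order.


s1 ⋄ s2 ⋄ s3 ⋄ s4 ⋄ s5


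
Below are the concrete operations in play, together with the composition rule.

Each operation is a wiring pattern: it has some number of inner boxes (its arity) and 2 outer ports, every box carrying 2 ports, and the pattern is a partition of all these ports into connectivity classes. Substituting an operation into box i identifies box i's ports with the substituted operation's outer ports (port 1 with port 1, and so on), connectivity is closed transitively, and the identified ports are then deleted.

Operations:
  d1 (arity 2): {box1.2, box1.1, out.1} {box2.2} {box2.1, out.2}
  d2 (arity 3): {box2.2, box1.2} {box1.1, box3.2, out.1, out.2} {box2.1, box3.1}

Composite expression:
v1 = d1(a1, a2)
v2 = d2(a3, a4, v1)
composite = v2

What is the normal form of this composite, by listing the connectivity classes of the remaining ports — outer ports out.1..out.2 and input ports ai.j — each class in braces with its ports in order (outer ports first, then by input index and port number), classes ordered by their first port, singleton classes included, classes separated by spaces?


Connectivity passes through glued d2-boundaries; trace each wire chain.
after d1, the pattern on (a1, a2) reads {out.1, a1.1, a1.2} {out.2, a2.1} {a2.2} (out.j = its outer ports)
after d2, the pattern on (a3, a4, a1, a2) reads {out.1, out.2, a2.1, a3.1} {a1.1, a1.2, a4.1} {a2.2} {a3.2, a4.2} (out.j = its outer ports)

{out.1, out.2, a2.1, a3.1} {a1.1, a1.2, a4.1} {a2.2} {a3.2, a4.2}


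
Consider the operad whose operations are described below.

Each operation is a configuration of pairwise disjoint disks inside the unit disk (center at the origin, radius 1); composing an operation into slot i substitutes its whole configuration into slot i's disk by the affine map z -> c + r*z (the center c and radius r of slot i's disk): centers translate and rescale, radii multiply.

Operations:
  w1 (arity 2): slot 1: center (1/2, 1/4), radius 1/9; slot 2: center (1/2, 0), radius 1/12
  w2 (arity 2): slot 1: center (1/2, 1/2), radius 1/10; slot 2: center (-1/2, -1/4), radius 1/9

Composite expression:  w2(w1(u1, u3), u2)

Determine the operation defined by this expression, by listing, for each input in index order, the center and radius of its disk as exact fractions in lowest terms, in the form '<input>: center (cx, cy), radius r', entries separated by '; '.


u1: center (11/20, 21/40), radius 1/90; u2: center (-1/2, -1/4), radius 1/9; u3: center (11/20, 1/2), radius 1/120

Follow each u-input down from w2: c' goes to c + r*c', radius to r*r'.
input u1: composing its 2 substitution steps yields center (11/20, 21/40), radius 1/90
input u3: composing its 2 substitution steps yields center (11/20, 1/2), radius 1/120
input u2: composing its 1 substitution step yields center (-1/2, -1/4), radius 1/9


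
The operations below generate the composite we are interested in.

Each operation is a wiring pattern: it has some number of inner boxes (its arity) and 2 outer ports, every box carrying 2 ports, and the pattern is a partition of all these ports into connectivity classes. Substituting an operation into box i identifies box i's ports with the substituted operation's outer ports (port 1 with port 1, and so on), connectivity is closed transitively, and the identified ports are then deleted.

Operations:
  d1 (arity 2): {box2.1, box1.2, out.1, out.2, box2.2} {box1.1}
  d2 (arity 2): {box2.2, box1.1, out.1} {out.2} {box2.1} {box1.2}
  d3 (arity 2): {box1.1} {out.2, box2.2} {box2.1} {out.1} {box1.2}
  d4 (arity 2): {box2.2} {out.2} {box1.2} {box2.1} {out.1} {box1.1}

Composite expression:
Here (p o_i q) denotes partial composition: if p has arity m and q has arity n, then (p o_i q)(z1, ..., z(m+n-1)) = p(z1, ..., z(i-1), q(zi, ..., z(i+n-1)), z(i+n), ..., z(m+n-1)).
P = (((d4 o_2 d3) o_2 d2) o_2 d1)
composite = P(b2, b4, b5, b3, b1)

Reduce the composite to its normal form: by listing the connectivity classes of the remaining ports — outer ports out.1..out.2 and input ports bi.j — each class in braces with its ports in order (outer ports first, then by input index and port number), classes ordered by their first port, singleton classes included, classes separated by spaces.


After gluing at d4, chains via deleted ports link the b-ports.
after d1, the pattern on (b4, b5) reads {out.1, out.2, b4.2, b5.1, b5.2} {b4.1} (out.j = its outer ports)
after d2, the pattern on (b4, b5, b3) reads {out.1, b3.2, b4.2, b5.1, b5.2} {out.2} {b3.1} {b4.1} (out.j = its outer ports)
after d3, the pattern on (b4, b5, b3, b1) reads {out.1} {out.2, b1.2} {b1.1} {b3.1} {b3.2, b4.2, b5.1, b5.2} {b4.1} (out.j = its outer ports)
after d4, the pattern on (b2, b4, b5, b3, b1) reads {out.1} {out.2} {b1.1} {b1.2} {b2.1} {b2.2} {b3.1} {b3.2, b4.2, b5.1, b5.2} {b4.1} (out.j = its outer ports)

{out.1} {out.2} {b1.1} {b1.2} {b2.1} {b2.2} {b3.1} {b3.2, b4.2, b5.1, b5.2} {b4.1}


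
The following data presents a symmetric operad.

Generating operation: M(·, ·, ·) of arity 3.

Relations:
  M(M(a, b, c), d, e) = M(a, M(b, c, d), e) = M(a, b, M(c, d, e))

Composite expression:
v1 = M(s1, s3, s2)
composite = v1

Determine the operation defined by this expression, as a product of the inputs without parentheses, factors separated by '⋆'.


All parenthesizations of M agree; list the s-inputs left to right.
M(s1, s3, s2) collapses to s1 ⋆ s3 ⋆ s2

s1 ⋆ s3 ⋆ s2


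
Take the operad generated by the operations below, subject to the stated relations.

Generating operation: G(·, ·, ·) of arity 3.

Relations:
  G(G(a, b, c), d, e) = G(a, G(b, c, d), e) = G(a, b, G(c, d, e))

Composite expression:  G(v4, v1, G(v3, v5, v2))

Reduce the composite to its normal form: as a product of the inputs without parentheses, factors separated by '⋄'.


v4 ⋄ v1 ⋄ v3 ⋄ v5 ⋄ v2


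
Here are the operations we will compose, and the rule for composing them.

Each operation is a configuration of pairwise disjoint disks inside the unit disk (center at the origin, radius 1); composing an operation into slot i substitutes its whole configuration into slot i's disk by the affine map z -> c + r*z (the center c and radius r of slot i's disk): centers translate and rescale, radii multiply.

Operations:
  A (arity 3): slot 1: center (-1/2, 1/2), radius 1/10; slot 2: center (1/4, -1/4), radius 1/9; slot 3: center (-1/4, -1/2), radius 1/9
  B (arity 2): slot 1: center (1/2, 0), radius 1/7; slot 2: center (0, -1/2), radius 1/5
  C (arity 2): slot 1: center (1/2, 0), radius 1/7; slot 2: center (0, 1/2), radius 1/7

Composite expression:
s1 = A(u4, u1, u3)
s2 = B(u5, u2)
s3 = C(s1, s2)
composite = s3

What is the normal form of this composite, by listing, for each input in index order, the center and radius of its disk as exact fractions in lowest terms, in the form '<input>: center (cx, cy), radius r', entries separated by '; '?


Affine substitution under C: radii multiply and u-centers shift.
u4: after 2 affine steps, its disk has center (3/7, 1/14), radius 1/70
u1: after 2 affine steps, its disk has center (15/28, -1/28), radius 1/63
u3: after 2 affine steps, its disk has center (13/28, -1/14), radius 1/63
u5: after 2 affine steps, its disk has center (1/14, 1/2), radius 1/49
u2: after 2 affine steps, its disk has center (0, 3/7), radius 1/35

u1: center (15/28, -1/28), radius 1/63; u2: center (0, 3/7), radius 1/35; u3: center (13/28, -1/14), radius 1/63; u4: center (3/7, 1/14), radius 1/70; u5: center (1/14, 1/2), radius 1/49


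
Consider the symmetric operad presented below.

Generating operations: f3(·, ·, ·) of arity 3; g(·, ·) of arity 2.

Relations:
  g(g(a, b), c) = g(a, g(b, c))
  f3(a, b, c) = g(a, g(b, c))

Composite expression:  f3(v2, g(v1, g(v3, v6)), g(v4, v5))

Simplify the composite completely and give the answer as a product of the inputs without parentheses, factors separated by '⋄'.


v2 ⋄ v1 ⋄ v3 ⋄ v6 ⋄ v4 ⋄ v5

All parenthesizations of f3 agree; list the v-inputs left to right.
g(v3, v6) flattens to v3 ⋄ v6
g(v1, g(v3, v6)) flattens to v1 ⋄ v3 ⋄ v6
g(v4, v5) flattens to v4 ⋄ v5
f3(v2, g(v1, g(v3, v6)), g(v4, v5)) flattens to v2 ⋄ v1 ⋄ v3 ⋄ v6 ⋄ v4 ⋄ v5


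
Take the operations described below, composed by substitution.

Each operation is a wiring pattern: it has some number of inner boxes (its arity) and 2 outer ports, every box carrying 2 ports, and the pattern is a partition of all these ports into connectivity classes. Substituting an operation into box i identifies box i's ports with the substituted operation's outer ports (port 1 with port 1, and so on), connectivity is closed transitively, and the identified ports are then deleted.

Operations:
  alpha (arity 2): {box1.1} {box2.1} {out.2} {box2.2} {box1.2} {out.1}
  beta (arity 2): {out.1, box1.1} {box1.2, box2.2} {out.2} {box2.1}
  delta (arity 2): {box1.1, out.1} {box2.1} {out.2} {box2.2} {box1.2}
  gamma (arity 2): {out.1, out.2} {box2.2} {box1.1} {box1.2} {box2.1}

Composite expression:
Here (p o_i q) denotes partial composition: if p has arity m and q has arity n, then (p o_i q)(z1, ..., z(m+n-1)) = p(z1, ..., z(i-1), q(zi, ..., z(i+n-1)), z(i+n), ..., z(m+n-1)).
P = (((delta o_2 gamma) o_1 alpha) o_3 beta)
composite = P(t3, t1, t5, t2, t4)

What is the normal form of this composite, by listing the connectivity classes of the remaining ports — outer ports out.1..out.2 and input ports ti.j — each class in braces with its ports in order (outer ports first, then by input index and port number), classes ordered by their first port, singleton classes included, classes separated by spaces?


{out.1} {out.2} {t1.1} {t1.2} {t2.1} {t2.2, t5.2} {t3.1} {t3.2} {t4.1} {t4.2} {t5.1}


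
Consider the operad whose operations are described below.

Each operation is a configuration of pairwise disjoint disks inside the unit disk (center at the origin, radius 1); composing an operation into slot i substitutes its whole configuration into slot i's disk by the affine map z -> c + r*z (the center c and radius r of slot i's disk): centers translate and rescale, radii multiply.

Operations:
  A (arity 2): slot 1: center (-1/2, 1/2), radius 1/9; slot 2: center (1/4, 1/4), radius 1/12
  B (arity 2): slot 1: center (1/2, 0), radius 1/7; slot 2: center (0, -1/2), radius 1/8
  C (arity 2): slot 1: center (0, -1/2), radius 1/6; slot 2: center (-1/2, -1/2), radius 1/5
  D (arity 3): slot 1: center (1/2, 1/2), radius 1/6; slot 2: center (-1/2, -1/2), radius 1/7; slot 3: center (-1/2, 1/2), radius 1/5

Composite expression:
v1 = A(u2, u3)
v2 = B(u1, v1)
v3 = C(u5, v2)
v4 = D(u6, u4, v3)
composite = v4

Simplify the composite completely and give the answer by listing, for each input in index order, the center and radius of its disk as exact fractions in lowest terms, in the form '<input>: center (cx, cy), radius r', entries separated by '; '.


Each u-disk chains the slot maps above it in D; radii multiply.
tracing u6 down its 1-map path: center (1/2, 1/2), radius 1/6
tracing u4 down its 1-map path: center (-1/2, -1/2), radius 1/7
tracing u5 down its 2-map path: center (-1/2, 2/5), radius 1/30
tracing u1 down its 3-map path: center (-29/50, 2/5), radius 1/175
tracing u2 down its 4-map path: center (-241/400, 153/400), radius 1/1800
tracing u3 down its 4-map path: center (-479/800, 61/160), radius 1/2400

u1: center (-29/50, 2/5), radius 1/175; u2: center (-241/400, 153/400), radius 1/1800; u3: center (-479/800, 61/160), radius 1/2400; u4: center (-1/2, -1/2), radius 1/7; u5: center (-1/2, 2/5), radius 1/30; u6: center (1/2, 1/2), radius 1/6


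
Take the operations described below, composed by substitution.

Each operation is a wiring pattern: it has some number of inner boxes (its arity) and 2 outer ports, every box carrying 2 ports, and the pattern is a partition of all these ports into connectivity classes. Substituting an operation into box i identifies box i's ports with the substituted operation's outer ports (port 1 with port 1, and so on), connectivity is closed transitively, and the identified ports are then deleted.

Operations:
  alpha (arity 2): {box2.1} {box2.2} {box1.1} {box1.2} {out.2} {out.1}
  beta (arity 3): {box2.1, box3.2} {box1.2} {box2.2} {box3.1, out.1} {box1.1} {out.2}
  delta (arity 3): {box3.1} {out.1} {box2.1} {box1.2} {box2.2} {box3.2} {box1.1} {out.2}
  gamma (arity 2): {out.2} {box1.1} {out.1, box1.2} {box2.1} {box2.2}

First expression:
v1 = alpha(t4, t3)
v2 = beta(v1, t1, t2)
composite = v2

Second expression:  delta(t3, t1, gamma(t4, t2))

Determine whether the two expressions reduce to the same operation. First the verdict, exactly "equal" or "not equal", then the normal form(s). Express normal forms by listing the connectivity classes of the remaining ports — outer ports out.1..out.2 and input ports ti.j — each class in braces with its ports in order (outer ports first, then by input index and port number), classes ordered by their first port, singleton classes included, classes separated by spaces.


Reducing the first expression gives {out.1, t2.1} {out.2} {t1.1, t2.2} {t1.2} {t3.1} {t3.2} {t4.1} {t4.2}
Reducing the second expression gives {out.1} {out.2} {t1.1} {t1.2} {t2.1} {t2.2} {t3.1} {t3.2} {t4.1} {t4.2}
The forms do not match — not equal.

not equal; the first gives {out.1, t2.1} {out.2} {t1.1, t2.2} {t1.2} {t3.1} {t3.2} {t4.1} {t4.2} and the second {out.1} {out.2} {t1.1} {t1.2} {t2.1} {t2.2} {t3.1} {t3.2} {t4.1} {t4.2}


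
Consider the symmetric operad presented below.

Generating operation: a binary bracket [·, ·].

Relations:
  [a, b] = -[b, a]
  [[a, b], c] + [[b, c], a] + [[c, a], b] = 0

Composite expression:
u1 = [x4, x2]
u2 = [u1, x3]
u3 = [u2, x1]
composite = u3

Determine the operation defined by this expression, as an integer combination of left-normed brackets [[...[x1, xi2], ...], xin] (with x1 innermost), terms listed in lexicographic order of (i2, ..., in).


[[[x1, x2], x4], x3] - [[[x1, x3], x2], x4] + [[[x1, x3], x4], x2] - [[[x1, x4], x2], x3]

In the tensor algebra, words opening x1 carry the x1-anchored form.
Composite bracket: [[[x4, x2], x3], x1]
Expanding via [a, b] = ab - ba: 8 signed words (2^3 = 8).
Keep just the words that open with x1:
  word x1x2x4x3 has sign +1, contributing +[[[x1, x2], x4], x3]
  word x1x3x2x4 has sign -1, contributing -[[[x1, x3], x2], x4]
  word x1x3x4x2 has sign +1, contributing +[[[x1, x3], x4], x2]
  word x1x4x2x3 has sign -1, contributing -[[[x1, x4], x2], x3]


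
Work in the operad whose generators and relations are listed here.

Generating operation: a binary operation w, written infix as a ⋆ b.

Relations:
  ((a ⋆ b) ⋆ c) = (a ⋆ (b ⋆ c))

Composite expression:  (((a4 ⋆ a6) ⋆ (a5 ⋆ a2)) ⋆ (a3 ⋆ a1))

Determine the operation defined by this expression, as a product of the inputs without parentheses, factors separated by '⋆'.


The w-tree's shape is irrelevant; the a-reading-order decides.
(a4 ⋆ a6) unparenthesizes to a4 ⋆ a6
(a5 ⋆ a2) unparenthesizes to a5 ⋆ a2
((a4 ⋆ a6) ⋆ (a5 ⋆ a2)) unparenthesizes to a4 ⋆ a6 ⋆ a5 ⋆ a2
(a3 ⋆ a1) unparenthesizes to a3 ⋆ a1
(((a4 ⋆ a6) ⋆ (a5 ⋆ a2)) ⋆ (a3 ⋆ a1)) unparenthesizes to a4 ⋆ a6 ⋆ a5 ⋆ a2 ⋆ a3 ⋆ a1

a4 ⋆ a6 ⋆ a5 ⋆ a2 ⋆ a3 ⋆ a1


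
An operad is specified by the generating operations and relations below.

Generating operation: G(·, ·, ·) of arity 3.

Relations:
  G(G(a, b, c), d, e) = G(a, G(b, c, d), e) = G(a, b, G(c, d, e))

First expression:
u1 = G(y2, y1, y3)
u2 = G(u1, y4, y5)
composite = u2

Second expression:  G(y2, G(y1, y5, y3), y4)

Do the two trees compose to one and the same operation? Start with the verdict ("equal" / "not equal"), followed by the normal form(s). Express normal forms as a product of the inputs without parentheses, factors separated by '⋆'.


not equal; first: y2 ⋆ y1 ⋆ y3 ⋆ y4 ⋆ y5; second: y2 ⋆ y1 ⋆ y5 ⋆ y3 ⋆ y4

Reducing the first expression gives y2 ⋆ y1 ⋆ y3 ⋆ y4 ⋆ y5
Reducing the second expression gives y2 ⋆ y1 ⋆ y5 ⋆ y3 ⋆ y4
Different reductions; not equal.


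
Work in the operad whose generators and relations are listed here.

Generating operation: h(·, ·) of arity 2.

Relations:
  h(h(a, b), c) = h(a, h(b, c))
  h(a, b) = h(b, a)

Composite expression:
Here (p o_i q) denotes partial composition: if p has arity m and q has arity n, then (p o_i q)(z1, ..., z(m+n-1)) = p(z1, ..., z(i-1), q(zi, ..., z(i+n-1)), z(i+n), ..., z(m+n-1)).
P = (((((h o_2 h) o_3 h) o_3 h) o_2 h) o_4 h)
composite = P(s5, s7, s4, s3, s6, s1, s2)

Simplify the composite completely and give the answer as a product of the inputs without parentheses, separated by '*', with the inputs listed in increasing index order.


s1 * s2 * s3 * s4 * s5 * s6 * s7

Shape and order are irrelevant to h; the s-input set decides.
h(s7, s4) collapses to s7 * s4
h(s3, s6) collapses to s3 * s6
h(h(s3, s6), s1) collapses to s3 * s6 * s1
h(h(h(s3, s6), s1), s2) collapses to s3 * s6 * s1 * s2
h(h(s7, s4), h(h(h(s3, s6), s1), s2)) collapses to s7 * s4 * s3 * s6 * s1 * s2
h(s5, h(h(s7, s4), h(h(h(s3, s6), s1), s2))) collapses to s5 * s7 * s4 * s3 * s6 * s1 * s2
commutativity sorts the factors: s1 * s2 * s3 * s4 * s5 * s6 * s7


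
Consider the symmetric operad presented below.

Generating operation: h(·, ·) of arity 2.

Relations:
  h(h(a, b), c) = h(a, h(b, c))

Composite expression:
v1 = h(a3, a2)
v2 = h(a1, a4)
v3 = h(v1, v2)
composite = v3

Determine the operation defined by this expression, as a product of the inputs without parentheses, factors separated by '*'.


a3 * a2 * a1 * a4


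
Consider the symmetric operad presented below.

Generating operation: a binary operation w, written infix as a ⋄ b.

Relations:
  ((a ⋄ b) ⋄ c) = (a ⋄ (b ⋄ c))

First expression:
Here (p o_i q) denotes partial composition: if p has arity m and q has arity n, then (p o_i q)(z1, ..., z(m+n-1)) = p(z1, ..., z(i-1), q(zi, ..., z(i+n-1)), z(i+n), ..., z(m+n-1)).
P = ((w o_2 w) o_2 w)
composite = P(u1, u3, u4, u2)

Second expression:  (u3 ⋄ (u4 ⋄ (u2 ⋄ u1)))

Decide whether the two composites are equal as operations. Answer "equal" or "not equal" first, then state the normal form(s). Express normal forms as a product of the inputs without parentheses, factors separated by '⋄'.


The first expression, normalized: u1 ⋄ u3 ⋄ u4 ⋄ u2
The second expression, normalized: u3 ⋄ u4 ⋄ u2 ⋄ u1
The normal forms differ: not equal.

not equal; first: u1 ⋄ u3 ⋄ u4 ⋄ u2; second: u3 ⋄ u4 ⋄ u2 ⋄ u1


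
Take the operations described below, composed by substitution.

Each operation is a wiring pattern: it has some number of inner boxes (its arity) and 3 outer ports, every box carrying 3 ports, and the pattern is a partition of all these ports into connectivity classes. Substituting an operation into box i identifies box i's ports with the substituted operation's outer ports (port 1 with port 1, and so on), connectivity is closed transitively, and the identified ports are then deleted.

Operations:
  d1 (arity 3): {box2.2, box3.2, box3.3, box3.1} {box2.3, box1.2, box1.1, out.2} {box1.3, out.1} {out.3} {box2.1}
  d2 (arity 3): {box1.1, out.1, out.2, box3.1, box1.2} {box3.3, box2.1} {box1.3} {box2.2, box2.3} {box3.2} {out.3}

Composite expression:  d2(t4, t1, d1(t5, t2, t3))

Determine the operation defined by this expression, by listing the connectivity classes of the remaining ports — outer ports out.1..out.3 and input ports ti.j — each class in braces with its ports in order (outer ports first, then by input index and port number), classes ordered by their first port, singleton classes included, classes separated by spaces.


{out.1, out.2, t4.1, t4.2, t5.3} {out.3} {t1.1} {t1.2, t1.3} {t2.1} {t2.2, t3.1, t3.2, t3.3} {t2.3, t5.1, t5.2} {t4.3}

Reachability decides: close wires over d2-identified ports.
through d1, on inputs (t5, t2, t3): {out.1, t5.3} {out.2, t2.3, t5.1, t5.2} {out.3} {t2.1} {t2.2, t3.1, t3.2, t3.3} (out.j = stage outer ports)
through d2, on inputs (t4, t1, t5, t2, t3): {out.1, out.2, t4.1, t4.2, t5.3} {out.3} {t1.1} {t1.2, t1.3} {t2.1} {t2.2, t3.1, t3.2, t3.3} {t2.3, t5.1, t5.2} {t4.3} (out.j = stage outer ports)


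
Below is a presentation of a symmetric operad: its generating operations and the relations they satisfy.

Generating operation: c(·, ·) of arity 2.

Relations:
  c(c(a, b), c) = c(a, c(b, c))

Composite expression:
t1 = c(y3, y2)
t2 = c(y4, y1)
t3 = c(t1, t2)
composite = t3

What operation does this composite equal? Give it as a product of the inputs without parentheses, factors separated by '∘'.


Every regrouping of c is equal, so read the y-inputs in written order.
c(y3, y2) linearizes to y3 ∘ y2
c(y4, y1) linearizes to y4 ∘ y1
c(c(y3, y2), c(y4, y1)) linearizes to y3 ∘ y2 ∘ y4 ∘ y1

y3 ∘ y2 ∘ y4 ∘ y1
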